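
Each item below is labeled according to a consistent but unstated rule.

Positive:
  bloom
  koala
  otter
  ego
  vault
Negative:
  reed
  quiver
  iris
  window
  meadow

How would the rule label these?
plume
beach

Looking at the examples, the only property every 'Positive' case has and every 'Negative' case lacks is: odd length.
plume: Positive (length 5).
beach: Positive (length 5).

Positive, Positive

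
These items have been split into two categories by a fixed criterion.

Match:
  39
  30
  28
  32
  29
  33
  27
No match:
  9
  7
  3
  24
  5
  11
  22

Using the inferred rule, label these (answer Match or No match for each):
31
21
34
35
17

Match, No match, Match, Match, No match

A rule that fits every label: at least 27 — true of each 'Match' example, false of each 'No match' one.
31: 31 ≥ 27, matches → Match.
21: 21 < 27, lacks this property → No match.
34: 34 ≥ 27, matches → Match.
35: 35 ≥ 27, matches → Match.
17: 17 < 27, lacks this property → No match.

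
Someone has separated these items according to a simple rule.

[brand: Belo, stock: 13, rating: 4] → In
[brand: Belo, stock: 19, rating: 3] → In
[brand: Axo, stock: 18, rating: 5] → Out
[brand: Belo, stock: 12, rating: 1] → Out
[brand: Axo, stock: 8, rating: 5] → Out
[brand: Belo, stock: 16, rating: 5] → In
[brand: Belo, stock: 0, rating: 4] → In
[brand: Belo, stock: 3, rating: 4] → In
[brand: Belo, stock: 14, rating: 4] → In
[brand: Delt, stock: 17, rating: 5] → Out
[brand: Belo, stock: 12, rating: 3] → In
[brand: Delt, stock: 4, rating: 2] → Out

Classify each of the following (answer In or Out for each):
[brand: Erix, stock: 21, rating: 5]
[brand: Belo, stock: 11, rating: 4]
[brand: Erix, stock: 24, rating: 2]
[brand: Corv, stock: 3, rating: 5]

The distinguishing property — brand is Belo AND rating ≥ 2 — holds for all the 'In' cases and none of the 'Out' cases.
[brand: Erix, stock: 21, rating: 5] — brand is Erix, rating = 5, hence Out. [brand: Belo, stock: 11, rating: 4] — brand is Belo, rating = 4, hence In. [brand: Erix, stock: 24, rating: 2] — brand is Erix, rating = 2, hence Out. [brand: Corv, stock: 3, rating: 5] — brand is Corv, rating = 5, hence Out.

Out, In, Out, Out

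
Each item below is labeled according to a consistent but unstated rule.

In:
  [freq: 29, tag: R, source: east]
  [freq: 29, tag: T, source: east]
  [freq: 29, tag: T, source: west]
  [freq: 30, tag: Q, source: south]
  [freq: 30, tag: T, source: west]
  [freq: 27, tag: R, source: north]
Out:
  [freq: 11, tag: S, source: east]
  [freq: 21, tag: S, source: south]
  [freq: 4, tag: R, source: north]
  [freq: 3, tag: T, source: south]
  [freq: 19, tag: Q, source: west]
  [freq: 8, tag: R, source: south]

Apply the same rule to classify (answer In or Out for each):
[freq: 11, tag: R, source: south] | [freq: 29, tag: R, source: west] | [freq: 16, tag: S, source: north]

Out, In, Out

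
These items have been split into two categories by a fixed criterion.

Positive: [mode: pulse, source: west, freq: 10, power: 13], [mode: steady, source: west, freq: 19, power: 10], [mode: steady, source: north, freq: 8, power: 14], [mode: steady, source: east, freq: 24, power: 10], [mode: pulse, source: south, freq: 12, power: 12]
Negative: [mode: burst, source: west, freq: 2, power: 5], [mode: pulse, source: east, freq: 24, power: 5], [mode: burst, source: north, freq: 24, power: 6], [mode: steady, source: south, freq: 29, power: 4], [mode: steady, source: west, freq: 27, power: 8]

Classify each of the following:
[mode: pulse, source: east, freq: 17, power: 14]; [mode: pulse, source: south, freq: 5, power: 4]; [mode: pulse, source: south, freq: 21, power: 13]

The simplest hypothesis consistent with all the labels is: power ≥ 10.
[mode: pulse, source: east, freq: 17, power: 14] — power = 14, hence Positive.
[mode: pulse, source: south, freq: 5, power: 4] — power = 4, hence Negative.
[mode: pulse, source: south, freq: 21, power: 13] — power = 13, hence Positive.

Positive, Negative, Positive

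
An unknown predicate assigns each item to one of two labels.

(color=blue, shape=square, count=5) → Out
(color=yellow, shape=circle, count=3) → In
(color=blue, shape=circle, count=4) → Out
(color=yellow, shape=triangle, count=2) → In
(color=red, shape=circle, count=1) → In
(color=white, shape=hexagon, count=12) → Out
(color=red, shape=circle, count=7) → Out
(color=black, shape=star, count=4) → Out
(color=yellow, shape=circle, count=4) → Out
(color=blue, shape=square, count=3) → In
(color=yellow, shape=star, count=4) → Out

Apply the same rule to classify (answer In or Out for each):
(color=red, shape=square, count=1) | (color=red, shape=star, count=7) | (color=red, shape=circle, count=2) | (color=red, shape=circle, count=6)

In, Out, In, Out

All 'In' examples share one property — count ≤ 3 — and every 'Out' example lacks it.
(color=red, shape=square, count=1) — count = 1, hence In. (color=red, shape=star, count=7) — count = 7, hence Out. (color=red, shape=circle, count=2) — count = 2, hence In. (color=red, shape=circle, count=6) — count = 6, hence Out.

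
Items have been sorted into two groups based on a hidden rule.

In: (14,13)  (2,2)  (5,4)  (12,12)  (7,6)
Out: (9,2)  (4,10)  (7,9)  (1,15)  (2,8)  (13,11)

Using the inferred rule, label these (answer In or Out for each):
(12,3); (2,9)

Out, Out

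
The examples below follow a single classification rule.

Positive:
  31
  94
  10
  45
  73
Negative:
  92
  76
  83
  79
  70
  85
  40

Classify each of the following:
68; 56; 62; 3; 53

The distinguishing property — ≡ 3 (mod 7) — holds for all the 'Positive' cases and none of the 'Negative' cases.

Negative, Negative, Negative, Positive, Negative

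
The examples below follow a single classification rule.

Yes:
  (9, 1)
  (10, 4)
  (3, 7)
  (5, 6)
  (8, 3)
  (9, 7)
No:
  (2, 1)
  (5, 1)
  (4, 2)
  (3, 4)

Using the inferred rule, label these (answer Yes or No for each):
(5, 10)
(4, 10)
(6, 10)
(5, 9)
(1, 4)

Yes, Yes, Yes, Yes, No

The distinguishing property — sum ≥ 10 — holds for all the 'Yes' cases and none of the 'No' cases.
(5, 10): 5+10 = 15, has this property → Yes.
(4, 10): 4+10 = 14, has this property → Yes.
(6, 10): 6+10 = 16, has this property → Yes.
(5, 9): 5+9 = 14, has this property → Yes.
(1, 4): 1+4 = 5, fails this test → No.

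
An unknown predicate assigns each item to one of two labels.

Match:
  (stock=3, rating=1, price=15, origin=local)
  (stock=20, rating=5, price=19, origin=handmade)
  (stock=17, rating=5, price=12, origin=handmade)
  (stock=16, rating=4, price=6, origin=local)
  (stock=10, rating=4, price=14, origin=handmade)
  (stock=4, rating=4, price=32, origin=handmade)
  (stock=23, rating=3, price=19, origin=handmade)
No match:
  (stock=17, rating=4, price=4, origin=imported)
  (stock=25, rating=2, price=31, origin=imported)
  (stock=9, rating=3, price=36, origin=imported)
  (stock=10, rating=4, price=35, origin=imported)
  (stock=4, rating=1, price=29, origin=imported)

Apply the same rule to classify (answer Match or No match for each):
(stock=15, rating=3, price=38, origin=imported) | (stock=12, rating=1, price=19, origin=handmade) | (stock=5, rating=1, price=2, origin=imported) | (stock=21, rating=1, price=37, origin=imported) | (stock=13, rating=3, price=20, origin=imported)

No match, Match, No match, No match, No match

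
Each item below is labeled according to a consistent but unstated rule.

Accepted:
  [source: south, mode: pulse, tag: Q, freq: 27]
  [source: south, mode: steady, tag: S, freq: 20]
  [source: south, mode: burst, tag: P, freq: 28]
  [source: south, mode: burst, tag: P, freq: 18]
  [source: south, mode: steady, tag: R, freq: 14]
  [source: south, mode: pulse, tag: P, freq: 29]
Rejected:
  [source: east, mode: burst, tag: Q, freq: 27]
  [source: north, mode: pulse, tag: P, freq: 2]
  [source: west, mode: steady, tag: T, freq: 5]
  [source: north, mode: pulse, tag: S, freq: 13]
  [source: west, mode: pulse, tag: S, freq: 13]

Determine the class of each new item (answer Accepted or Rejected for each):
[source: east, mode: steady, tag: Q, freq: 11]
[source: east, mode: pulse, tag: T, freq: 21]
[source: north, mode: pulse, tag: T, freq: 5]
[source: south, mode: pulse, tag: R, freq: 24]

Rejected, Rejected, Rejected, Accepted

Checking candidate rules against both groups, what survives is: source is south.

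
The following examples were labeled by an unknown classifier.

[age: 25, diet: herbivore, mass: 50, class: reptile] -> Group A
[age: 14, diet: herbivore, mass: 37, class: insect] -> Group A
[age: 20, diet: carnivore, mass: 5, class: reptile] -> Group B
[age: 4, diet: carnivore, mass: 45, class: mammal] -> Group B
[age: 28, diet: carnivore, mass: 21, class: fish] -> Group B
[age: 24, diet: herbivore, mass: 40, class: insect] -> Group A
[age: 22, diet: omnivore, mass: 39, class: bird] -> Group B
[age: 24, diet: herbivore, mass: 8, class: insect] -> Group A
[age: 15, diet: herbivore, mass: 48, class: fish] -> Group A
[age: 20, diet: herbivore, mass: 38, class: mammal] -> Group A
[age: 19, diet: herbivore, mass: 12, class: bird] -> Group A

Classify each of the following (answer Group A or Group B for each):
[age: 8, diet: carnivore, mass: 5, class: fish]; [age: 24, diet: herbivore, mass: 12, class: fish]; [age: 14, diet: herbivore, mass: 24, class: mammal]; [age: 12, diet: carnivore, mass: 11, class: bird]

Group B, Group A, Group A, Group B

One predicate separates the groups cleanly: diet is herbivore.
[age: 8, diet: carnivore, mass: 5, class: fish]: diet is carnivore, lacks this property → Group B. [age: 24, diet: herbivore, mass: 12, class: fish]: diet is herbivore, qualifies → Group A. [age: 14, diet: herbivore, mass: 24, class: mammal]: diet is herbivore, qualifies → Group A. [age: 12, diet: carnivore, mass: 11, class: bird]: diet is carnivore, lacks this property → Group B.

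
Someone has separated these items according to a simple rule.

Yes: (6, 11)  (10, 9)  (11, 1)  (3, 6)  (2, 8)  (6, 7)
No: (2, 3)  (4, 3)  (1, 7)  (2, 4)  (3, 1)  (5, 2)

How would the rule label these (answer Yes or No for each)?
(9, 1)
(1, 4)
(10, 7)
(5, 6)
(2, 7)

The pattern is that an item is 'Yes' exactly when: sum ≥ 9.

Yes, No, Yes, Yes, Yes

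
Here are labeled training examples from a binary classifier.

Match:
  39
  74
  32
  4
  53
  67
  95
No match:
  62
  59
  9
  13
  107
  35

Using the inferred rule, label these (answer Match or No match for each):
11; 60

All 'Match' examples share one property — ≡ 4 (mod 7) — and every 'No match' example lacks it.
Match: 11, since 11 mod 7 = 4.
Match: 60, since 60 mod 7 = 4.

Match, Match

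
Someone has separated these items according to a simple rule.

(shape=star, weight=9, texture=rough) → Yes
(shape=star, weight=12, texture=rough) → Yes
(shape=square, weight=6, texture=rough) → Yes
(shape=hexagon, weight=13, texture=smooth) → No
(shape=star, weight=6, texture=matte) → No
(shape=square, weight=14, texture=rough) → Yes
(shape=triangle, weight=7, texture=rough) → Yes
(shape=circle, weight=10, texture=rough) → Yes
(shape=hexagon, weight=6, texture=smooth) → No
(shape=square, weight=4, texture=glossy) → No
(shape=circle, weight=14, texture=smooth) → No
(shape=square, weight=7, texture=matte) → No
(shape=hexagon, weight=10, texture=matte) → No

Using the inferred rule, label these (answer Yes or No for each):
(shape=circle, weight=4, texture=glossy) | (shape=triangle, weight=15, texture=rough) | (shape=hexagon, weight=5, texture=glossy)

No, Yes, No

The pattern is that an item is 'Yes' exactly when: texture is rough.
No: (shape=circle, weight=4, texture=glossy), since texture is glossy.
Yes: (shape=triangle, weight=15, texture=rough), since texture is rough.
No: (shape=hexagon, weight=5, texture=glossy), since texture is glossy.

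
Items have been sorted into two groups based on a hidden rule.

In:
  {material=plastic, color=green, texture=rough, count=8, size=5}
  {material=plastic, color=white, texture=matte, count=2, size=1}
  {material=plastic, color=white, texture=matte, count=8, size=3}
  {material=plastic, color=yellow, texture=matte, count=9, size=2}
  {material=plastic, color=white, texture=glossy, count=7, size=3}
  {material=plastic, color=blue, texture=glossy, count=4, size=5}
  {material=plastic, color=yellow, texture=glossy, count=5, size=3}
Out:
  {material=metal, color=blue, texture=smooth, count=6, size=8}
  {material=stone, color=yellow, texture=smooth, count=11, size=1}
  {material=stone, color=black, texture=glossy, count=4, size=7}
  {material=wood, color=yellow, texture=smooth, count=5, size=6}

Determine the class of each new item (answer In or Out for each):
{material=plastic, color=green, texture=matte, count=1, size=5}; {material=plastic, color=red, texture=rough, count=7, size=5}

In, In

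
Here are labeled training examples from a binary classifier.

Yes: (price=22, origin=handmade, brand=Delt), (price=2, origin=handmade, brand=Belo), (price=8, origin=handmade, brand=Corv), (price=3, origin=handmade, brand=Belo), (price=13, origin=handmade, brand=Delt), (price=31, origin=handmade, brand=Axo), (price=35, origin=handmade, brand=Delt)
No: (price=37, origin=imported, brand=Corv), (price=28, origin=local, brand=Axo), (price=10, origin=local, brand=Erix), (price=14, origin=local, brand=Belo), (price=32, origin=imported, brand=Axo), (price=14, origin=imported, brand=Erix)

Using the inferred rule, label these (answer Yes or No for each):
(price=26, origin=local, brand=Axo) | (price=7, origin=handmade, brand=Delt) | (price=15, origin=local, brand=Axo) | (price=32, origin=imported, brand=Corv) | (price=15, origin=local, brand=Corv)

No, Yes, No, No, No

The classifier is using: origin is handmade.
No: (price=26, origin=local, brand=Axo), since origin is local. Yes: (price=7, origin=handmade, brand=Delt), since origin is handmade. No: (price=15, origin=local, brand=Axo), since origin is local. No: (price=32, origin=imported, brand=Corv), since origin is imported. No: (price=15, origin=local, brand=Corv), since origin is local.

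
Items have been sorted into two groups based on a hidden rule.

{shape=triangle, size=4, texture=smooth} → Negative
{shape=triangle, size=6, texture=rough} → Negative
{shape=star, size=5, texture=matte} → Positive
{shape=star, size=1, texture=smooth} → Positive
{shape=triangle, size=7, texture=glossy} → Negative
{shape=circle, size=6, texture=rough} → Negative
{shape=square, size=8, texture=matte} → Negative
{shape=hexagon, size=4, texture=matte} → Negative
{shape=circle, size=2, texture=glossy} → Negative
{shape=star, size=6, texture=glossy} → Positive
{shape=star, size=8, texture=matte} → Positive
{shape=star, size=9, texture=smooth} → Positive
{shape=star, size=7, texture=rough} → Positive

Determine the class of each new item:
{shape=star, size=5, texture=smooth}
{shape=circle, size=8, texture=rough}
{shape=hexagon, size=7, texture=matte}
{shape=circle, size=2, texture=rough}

Rule: shape is star. This holds for each 'Positive' example and fails for each 'Negative' one.

Positive, Negative, Negative, Negative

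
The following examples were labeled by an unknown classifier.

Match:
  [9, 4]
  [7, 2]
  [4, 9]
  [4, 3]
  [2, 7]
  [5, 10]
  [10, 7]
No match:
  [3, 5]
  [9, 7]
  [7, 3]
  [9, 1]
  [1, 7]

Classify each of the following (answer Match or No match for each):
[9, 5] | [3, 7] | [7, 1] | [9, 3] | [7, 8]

No match, No match, No match, No match, Match

'Match' ⟺ sum is odd.
[9, 5] — 9+5 = 14, hence No match.
[3, 7] — 3+7 = 10, hence No match.
[7, 1] — 7+1 = 8, hence No match.
[9, 3] — 9+3 = 12, hence No match.
[7, 8] — 7+8 = 15, hence Match.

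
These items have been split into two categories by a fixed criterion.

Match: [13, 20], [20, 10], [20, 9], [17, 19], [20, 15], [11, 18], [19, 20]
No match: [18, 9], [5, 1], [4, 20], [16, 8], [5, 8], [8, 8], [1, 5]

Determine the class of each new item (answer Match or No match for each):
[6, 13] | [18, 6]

No match, No match

'Match' ⟺ sum ≥ 29.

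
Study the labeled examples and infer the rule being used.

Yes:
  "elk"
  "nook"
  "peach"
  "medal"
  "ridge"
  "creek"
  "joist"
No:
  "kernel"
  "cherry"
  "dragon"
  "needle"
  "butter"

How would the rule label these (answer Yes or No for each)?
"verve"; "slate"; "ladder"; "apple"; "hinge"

All 'Yes' examples share one property — length ≤ 5 — and every 'No' example lacks it.
"verve" — length 5, hence Yes.
"slate" — length 5, hence Yes.
"ladder" — length 6, hence No.
"apple" — length 5, hence Yes.
"hinge" — length 5, hence Yes.

Yes, Yes, No, Yes, Yes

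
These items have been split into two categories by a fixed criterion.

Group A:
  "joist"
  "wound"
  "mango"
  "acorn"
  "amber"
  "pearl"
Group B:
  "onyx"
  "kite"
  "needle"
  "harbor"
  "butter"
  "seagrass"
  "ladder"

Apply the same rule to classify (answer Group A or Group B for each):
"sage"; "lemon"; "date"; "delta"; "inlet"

Group B, Group A, Group B, Group A, Group A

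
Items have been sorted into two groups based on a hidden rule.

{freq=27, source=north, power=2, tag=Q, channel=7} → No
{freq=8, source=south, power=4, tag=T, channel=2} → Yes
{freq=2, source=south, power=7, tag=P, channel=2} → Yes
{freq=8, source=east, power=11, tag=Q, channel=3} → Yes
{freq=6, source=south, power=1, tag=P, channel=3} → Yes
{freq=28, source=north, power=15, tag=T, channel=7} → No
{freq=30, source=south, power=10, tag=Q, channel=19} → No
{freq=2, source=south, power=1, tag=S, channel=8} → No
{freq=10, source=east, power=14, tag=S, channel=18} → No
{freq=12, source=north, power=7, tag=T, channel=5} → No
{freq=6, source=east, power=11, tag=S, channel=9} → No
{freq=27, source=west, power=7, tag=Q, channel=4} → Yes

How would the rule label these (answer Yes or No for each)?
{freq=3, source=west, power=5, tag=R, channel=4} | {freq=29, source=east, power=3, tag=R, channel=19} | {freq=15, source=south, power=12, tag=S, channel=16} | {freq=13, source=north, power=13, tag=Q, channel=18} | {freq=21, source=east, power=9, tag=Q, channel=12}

Yes, No, No, No, No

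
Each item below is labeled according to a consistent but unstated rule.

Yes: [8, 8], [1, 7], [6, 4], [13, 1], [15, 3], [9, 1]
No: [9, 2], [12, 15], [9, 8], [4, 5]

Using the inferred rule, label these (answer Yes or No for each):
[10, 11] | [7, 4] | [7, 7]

The simplest hypothesis consistent with all the labels is: sum is even.
[10, 11] → 10+11 = 21 → No. [7, 4] → 7+4 = 11 → No. [7, 7] → 7+7 = 14 → Yes.

No, No, Yes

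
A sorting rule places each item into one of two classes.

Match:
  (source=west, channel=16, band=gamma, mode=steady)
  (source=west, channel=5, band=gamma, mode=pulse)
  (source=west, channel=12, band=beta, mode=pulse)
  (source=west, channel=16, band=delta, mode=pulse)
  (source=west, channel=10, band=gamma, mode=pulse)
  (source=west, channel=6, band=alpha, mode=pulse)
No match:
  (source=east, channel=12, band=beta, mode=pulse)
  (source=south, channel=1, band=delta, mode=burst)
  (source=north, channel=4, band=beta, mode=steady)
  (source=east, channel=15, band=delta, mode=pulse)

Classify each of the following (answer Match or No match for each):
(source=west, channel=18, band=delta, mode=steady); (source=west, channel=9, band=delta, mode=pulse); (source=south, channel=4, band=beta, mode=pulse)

The simplest hypothesis consistent with all the labels is: source is west.
(source=west, channel=18, band=delta, mode=steady) — source is west, hence Match. (source=west, channel=9, band=delta, mode=pulse) — source is west, hence Match. (source=south, channel=4, band=beta, mode=pulse) — source is south, hence No match.

Match, Match, No match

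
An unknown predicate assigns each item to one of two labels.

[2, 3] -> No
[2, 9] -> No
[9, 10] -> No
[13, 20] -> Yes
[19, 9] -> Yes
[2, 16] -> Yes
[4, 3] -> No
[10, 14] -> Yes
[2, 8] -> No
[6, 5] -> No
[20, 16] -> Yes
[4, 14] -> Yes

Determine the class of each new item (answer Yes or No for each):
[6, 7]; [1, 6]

One predicate separates the groups cleanly: max ≥ 13.
[6, 7]: No (max 7). [1, 6]: No (max 6).

No, No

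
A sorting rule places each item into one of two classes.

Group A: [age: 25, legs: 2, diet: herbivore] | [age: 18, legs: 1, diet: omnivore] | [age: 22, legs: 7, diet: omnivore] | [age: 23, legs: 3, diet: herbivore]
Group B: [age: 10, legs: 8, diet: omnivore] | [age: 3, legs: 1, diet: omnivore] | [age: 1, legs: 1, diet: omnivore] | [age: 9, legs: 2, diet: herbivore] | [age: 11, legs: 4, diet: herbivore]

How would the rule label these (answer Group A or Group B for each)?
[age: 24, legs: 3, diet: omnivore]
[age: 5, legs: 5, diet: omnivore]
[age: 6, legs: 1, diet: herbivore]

Group A, Group B, Group B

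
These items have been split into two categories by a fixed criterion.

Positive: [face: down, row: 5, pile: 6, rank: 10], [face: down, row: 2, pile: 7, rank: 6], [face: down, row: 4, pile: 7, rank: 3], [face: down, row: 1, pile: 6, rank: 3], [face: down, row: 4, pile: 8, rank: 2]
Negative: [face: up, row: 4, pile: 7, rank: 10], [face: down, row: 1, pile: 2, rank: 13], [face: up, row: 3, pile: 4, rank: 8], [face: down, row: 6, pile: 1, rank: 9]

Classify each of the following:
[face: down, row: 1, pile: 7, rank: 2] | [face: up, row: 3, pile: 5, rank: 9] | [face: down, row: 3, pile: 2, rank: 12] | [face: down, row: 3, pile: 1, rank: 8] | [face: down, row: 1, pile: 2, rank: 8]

Positive, Negative, Negative, Negative, Negative

All 'Positive' examples share one property — face is down AND pile ≥ 4 — and every 'Negative' example lacks it.
[face: down, row: 1, pile: 7, rank: 2]: face is down, pile = 7, satisfies this → Positive.
[face: up, row: 3, pile: 5, rank: 9]: face is up, pile = 5, does not fit → Negative.
[face: down, row: 3, pile: 2, rank: 12]: face is down, pile = 2, does not fit → Negative.
[face: down, row: 3, pile: 1, rank: 8]: face is down, pile = 1, does not fit → Negative.
[face: down, row: 1, pile: 2, rank: 8]: face is down, pile = 2, does not fit → Negative.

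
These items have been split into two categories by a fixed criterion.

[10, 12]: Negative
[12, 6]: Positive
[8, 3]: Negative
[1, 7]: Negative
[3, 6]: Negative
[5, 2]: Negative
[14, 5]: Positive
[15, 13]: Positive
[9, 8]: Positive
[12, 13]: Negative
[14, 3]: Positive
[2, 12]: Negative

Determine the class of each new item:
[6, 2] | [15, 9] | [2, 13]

A rule that fits every label: first > second AND sum ≥ 14 — true of each 'Positive' example, false of each 'Negative' one.
[6, 2] → 6 > 2, 6+2 = 8 → Negative. [15, 9] → 15 > 9, 15+9 = 24 → Positive. [2, 13] → 2 < 13, 2+13 = 15 → Negative.

Negative, Positive, Negative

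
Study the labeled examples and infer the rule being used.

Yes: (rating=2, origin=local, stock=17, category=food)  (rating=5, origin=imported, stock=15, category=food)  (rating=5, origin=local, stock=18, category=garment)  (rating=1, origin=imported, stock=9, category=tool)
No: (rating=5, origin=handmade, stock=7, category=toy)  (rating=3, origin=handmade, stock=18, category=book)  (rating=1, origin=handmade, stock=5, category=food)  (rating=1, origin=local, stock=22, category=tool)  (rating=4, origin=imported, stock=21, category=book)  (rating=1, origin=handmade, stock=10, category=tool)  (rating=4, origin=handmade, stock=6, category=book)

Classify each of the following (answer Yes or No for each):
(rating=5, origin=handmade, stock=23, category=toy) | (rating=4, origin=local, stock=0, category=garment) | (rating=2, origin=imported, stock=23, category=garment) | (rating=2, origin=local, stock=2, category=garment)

The pattern is that an item is 'Yes' exactly when: origin is not handmade AND stock ≤ 18.

No, Yes, No, Yes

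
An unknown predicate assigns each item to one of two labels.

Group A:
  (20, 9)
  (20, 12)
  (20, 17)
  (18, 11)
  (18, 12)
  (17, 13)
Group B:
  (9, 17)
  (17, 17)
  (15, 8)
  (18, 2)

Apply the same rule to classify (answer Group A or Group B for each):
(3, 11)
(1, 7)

Group B, Group B

'Group A' ⟺ first > second AND sum ≥ 26.
(3, 11): 3 < 11, 3+11 = 14, doesn't match → Group B.
(1, 7): 1 < 7, 1+7 = 8, doesn't match → Group B.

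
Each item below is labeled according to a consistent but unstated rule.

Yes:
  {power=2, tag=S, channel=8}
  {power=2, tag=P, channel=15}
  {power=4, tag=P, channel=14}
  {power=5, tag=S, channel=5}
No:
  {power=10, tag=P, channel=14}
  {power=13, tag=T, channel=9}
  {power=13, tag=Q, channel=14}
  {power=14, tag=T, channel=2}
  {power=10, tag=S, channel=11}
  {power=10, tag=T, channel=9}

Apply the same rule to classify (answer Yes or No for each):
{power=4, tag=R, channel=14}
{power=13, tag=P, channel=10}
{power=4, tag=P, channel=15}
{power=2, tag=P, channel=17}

All 'Yes' examples share one property — power ≤ 5 — and every 'No' example lacks it.
{power=4, tag=R, channel=14} → power = 4 → Yes.
{power=13, tag=P, channel=10} → power = 13 → No.
{power=4, tag=P, channel=15} → power = 4 → Yes.
{power=2, tag=P, channel=17} → power = 2 → Yes.

Yes, No, Yes, Yes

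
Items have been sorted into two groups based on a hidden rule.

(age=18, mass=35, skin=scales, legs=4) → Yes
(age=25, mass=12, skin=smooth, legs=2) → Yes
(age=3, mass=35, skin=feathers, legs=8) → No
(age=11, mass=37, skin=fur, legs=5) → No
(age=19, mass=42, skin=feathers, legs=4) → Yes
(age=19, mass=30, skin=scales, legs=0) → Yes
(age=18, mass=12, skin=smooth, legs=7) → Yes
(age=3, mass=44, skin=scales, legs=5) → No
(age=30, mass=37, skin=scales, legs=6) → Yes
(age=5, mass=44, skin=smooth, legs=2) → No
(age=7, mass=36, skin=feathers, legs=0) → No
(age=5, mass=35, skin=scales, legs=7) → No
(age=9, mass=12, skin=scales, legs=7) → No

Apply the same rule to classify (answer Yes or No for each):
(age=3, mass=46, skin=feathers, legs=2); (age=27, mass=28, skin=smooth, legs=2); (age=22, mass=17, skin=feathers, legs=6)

The rule appears to be: age ≥ 18.
(age=3, mass=46, skin=feathers, legs=2) → age = 3 → No. (age=27, mass=28, skin=smooth, legs=2) → age = 27 → Yes. (age=22, mass=17, skin=feathers, legs=6) → age = 22 → Yes.

No, Yes, Yes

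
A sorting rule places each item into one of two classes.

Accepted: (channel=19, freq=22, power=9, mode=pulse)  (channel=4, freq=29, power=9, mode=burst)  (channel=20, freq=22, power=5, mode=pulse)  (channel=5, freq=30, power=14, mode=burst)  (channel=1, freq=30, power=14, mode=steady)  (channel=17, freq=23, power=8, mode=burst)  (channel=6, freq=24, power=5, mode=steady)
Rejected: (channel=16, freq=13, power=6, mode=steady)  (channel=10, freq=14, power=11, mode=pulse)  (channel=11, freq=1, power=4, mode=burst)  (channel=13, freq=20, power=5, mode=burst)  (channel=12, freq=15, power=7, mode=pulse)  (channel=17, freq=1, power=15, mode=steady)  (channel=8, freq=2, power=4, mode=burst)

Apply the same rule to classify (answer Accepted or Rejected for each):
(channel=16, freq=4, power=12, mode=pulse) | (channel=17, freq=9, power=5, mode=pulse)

Rejected, Rejected

'Accepted' ⟺ freq ≥ 22.
Rejected: (channel=16, freq=4, power=12, mode=pulse), since freq = 4.
Rejected: (channel=17, freq=9, power=5, mode=pulse), since freq = 9.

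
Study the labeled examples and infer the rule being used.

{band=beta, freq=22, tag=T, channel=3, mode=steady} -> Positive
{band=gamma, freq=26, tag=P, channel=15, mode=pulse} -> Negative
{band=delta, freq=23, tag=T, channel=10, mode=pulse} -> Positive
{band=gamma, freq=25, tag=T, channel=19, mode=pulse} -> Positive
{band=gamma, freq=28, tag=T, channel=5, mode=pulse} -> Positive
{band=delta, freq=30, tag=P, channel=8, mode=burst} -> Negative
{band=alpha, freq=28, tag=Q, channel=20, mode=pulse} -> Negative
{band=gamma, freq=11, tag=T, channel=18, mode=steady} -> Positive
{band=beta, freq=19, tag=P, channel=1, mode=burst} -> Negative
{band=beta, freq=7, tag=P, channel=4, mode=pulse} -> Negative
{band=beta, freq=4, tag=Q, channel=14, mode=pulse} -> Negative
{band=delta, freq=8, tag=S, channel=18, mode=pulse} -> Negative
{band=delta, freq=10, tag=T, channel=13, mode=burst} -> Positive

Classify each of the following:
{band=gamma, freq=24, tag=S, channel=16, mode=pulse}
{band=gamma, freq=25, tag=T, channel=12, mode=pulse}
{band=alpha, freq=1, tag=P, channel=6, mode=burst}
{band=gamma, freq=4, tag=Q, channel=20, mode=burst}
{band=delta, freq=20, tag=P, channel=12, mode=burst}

Every 'Positive' example satisfies: tag is T. None of the 'Negative' examples do.
{band=gamma, freq=24, tag=S, channel=16, mode=pulse}: Negative (tag is S). {band=gamma, freq=25, tag=T, channel=12, mode=pulse}: Positive (tag is T). {band=alpha, freq=1, tag=P, channel=6, mode=burst}: Negative (tag is P). {band=gamma, freq=4, tag=Q, channel=20, mode=burst}: Negative (tag is Q). {band=delta, freq=20, tag=P, channel=12, mode=burst}: Negative (tag is P).

Negative, Positive, Negative, Negative, Negative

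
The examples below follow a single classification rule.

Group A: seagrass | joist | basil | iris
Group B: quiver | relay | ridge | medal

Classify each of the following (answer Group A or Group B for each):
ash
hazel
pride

Group A, Group B, Group B

Looking at the examples, the only property every 'Group A' case has and every 'Group B' case lacks is: contains 's'.
ash: has 's' — qualifies, so Group A.
hazel: no 's' — doesn't qualify, so Group B.
pride: no 's' — doesn't qualify, so Group B.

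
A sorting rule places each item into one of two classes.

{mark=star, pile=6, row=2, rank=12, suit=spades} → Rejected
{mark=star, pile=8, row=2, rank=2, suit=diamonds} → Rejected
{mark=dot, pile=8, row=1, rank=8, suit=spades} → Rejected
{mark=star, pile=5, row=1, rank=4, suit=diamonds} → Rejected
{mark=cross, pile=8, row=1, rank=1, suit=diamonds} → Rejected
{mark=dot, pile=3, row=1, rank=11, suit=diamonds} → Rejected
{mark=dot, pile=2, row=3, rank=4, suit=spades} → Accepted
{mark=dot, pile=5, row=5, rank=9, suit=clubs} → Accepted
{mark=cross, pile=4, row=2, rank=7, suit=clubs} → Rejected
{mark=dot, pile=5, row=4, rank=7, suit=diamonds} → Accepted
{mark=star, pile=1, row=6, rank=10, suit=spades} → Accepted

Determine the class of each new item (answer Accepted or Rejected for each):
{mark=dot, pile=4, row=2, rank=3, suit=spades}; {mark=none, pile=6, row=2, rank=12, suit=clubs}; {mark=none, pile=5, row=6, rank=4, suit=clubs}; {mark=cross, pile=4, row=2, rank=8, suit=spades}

The common property of the 'Accepted' items is: row ≥ 3. No 'Rejected' item has it.

Rejected, Rejected, Accepted, Rejected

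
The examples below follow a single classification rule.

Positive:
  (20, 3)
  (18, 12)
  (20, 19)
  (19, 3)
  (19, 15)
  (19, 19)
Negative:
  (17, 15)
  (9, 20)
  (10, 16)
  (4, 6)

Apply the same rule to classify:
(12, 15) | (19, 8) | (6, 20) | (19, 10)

One predicate separates the groups cleanly: first ≥ 18.

Negative, Positive, Negative, Positive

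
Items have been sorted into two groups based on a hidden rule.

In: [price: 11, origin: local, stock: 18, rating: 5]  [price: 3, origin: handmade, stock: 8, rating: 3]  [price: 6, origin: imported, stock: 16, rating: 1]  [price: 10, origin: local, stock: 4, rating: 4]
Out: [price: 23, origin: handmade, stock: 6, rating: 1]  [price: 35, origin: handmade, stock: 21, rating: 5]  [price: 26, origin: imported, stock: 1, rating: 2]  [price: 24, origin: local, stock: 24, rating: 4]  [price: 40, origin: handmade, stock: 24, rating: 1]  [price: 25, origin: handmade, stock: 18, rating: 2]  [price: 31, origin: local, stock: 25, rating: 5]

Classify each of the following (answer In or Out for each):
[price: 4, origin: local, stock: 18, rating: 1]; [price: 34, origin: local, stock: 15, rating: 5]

In, Out

The classifier is using: price ≤ 11.
[price: 4, origin: local, stock: 18, rating: 1] → price = 4 → In. [price: 34, origin: local, stock: 15, rating: 5] → price = 34 → Out.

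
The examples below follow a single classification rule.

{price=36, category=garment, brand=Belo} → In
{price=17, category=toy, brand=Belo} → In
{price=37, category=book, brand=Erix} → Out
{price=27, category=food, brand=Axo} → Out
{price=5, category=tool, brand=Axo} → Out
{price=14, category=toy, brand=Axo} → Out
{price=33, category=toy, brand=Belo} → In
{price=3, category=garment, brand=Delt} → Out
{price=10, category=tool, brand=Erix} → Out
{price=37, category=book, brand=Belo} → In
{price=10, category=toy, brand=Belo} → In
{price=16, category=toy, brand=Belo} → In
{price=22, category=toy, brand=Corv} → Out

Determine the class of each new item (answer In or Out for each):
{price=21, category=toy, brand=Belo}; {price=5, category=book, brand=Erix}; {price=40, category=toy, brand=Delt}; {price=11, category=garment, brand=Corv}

In, Out, Out, Out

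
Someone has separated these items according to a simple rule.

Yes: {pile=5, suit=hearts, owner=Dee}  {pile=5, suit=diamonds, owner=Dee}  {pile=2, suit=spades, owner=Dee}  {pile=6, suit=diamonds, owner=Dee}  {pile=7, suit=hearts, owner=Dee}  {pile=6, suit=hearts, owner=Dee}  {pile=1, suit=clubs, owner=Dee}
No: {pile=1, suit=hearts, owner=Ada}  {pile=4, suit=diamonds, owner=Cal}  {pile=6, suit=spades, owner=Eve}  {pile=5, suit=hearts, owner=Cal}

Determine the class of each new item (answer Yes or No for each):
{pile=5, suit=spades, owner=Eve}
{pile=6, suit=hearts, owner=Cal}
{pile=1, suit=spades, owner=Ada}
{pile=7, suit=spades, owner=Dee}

All 'Yes' examples share one property — owner is Dee — and every 'No' example lacks it.
{pile=5, suit=spades, owner=Eve}: owner is Eve — does not fit, so No.
{pile=6, suit=hearts, owner=Cal}: owner is Cal — does not fit, so No.
{pile=1, suit=spades, owner=Ada}: owner is Ada — does not fit, so No.
{pile=7, suit=spades, owner=Dee}: owner is Dee — fits, so Yes.

No, No, No, Yes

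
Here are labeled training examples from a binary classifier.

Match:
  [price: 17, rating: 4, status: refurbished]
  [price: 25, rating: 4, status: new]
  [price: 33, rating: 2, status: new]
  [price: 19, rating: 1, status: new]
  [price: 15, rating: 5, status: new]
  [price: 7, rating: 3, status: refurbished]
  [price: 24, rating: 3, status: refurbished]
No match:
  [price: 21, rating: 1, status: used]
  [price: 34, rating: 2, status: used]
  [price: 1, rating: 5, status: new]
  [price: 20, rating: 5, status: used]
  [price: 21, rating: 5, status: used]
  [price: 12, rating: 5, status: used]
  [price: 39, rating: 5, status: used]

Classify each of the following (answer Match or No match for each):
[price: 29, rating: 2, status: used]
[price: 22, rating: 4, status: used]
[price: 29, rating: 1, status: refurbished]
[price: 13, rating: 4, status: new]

No match, No match, Match, Match

The simplest hypothesis consistent with all the labels is: status is not used AND price ≥ 7.
[price: 29, rating: 2, status: used] — status is used, price = 29, hence No match. [price: 22, rating: 4, status: used] — status is used, price = 22, hence No match. [price: 29, rating: 1, status: refurbished] — status is refurbished, price = 29, hence Match. [price: 13, rating: 4, status: new] — status is new, price = 13, hence Match.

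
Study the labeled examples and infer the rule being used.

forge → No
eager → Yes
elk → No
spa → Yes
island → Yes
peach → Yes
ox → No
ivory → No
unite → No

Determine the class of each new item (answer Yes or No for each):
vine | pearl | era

No, Yes, Yes

The distinguishing property — contains 'a' — holds for all the 'Yes' cases and none of the 'No' cases.
No: vine, since no 'a'.
Yes: pearl, since has 'a'.
Yes: era, since has 'a'.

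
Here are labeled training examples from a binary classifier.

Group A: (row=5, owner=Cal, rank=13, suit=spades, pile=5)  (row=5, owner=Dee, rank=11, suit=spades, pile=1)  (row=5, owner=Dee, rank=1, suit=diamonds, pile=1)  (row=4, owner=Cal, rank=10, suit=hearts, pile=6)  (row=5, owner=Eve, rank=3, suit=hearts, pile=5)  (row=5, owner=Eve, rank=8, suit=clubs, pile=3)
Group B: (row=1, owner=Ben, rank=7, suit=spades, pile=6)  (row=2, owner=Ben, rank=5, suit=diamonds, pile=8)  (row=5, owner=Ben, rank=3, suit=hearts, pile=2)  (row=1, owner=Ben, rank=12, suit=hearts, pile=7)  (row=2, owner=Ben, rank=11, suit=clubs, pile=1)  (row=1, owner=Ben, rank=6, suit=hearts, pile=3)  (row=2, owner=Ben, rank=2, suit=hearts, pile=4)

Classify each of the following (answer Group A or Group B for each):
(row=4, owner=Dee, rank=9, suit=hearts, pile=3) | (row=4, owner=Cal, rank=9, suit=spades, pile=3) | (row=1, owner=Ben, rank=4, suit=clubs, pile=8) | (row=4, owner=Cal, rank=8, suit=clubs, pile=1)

Group A, Group A, Group B, Group A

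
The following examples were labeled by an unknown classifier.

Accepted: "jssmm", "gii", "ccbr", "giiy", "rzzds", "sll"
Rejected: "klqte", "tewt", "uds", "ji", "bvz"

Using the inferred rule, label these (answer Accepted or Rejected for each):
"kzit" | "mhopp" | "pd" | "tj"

Comparing the two groups points to one rule — has a double letter.
"kzit" — no doubled letter, hence Rejected. "mhopp" — 'pp' doubled, hence Accepted. "pd" — no doubled letter, hence Rejected. "tj" — no doubled letter, hence Rejected.

Rejected, Accepted, Rejected, Rejected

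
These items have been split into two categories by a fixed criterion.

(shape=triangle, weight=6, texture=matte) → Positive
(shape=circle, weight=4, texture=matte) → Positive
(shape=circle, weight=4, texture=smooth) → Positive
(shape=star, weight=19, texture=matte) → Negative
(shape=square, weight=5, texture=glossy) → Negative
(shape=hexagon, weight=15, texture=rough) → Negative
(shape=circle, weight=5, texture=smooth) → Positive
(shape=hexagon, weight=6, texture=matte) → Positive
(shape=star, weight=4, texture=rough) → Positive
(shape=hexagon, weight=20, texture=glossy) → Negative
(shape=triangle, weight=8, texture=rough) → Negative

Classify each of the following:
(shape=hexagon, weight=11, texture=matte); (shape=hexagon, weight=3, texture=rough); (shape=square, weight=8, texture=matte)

All 'Positive' examples share one property — shape is not square AND weight ≤ 6 — and every 'Negative' example lacks it.
(shape=hexagon, weight=11, texture=matte): shape is hexagon, weight = 11 — doesn't qualify, so Negative. (shape=hexagon, weight=3, texture=rough): shape is hexagon, weight = 3 — checks out, so Positive. (shape=square, weight=8, texture=matte): shape is square, weight = 8 — doesn't qualify, so Negative.

Negative, Positive, Negative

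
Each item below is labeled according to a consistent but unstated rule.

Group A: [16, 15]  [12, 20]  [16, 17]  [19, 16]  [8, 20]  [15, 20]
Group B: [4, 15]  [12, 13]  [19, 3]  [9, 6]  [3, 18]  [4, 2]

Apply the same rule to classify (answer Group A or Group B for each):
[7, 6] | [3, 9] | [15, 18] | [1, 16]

'Group A' ⟺ sum ≥ 28.
[7, 6] → 7+6 = 13 → Group B. [3, 9] → 3+9 = 12 → Group B. [15, 18] → 15+18 = 33 → Group A. [1, 16] → 1+16 = 17 → Group B.

Group B, Group B, Group A, Group B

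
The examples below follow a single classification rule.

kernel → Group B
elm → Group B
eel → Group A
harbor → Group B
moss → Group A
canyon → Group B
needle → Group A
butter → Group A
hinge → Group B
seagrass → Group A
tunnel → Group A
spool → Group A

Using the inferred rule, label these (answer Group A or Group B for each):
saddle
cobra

Checking candidate rules against both groups, what survives is: has a double letter.
saddle — 'dd' doubled, hence Group A. cobra — no doubled letter, hence Group B.

Group A, Group B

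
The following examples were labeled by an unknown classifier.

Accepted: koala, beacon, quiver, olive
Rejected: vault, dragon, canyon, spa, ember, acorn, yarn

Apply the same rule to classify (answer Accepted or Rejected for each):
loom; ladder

Rejected, Rejected

The pattern is that an item is 'Accepted' exactly when: has ≥ 3 vowels.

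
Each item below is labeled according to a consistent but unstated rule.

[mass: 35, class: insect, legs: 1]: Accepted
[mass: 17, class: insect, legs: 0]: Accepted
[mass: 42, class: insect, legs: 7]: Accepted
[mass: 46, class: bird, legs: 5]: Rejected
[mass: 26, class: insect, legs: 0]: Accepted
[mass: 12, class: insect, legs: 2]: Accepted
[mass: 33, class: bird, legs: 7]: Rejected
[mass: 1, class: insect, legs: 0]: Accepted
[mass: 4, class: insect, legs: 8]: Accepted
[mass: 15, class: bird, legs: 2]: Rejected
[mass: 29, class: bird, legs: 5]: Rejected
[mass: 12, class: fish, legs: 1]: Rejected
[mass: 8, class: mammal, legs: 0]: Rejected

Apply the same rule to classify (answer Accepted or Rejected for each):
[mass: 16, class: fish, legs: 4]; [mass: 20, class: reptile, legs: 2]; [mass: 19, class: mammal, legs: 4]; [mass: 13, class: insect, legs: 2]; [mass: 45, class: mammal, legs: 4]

Checking candidate rules against both groups, what survives is: class is insect.
[mass: 16, class: fish, legs: 4]: class is fish — doesn't match, so Rejected.
[mass: 20, class: reptile, legs: 2]: class is reptile — doesn't match, so Rejected.
[mass: 19, class: mammal, legs: 4]: class is mammal — doesn't match, so Rejected.
[mass: 13, class: insect, legs: 2]: class is insect — satisfies this, so Accepted.
[mass: 45, class: mammal, legs: 4]: class is mammal — doesn't match, so Rejected.

Rejected, Rejected, Rejected, Accepted, Rejected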